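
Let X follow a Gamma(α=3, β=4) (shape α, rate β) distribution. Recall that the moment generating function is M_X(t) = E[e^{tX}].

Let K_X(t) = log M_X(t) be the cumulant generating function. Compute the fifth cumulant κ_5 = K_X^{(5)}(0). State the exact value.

M_X(t) = 64/(4 - t)^3
K_X(t) = log M_X(t) = -3*log(4 - t) + 6*log(2)
dK/dt = -3/(t - 4)
d^2K/dt^2 = 3/(t^2 - 8*t + 16)
d^3K/dt^3 = -6/(t^3 - 12*t^2 + 48*t - 64)
d^4K/dt^4 = 18/(t^4 - 16*t^3 + 96*t^2 - 256*t + 256)
d^5K/dt^5 = -72/(t^5 - 20*t^4 + 160*t^3 - 640*t^2 + 1280*t - 1024)

κ_5 = d^5K/dt^5 |_{t=0} = 9/128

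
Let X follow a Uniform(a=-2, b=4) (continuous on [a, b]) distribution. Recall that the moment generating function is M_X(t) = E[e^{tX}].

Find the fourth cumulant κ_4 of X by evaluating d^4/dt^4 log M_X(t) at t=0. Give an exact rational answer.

M_X(t) = (e^(4*t) - e^(-2*t))/(6*t)
K_X(t) = log M_X(t) = -log(t) + log(e^(4*t) - e^(-2*t)) - log(6)
dK/dt = (4*t*e^(6*t) + 2*t - e^(6*t) + 1)/(t*e^(6*t) - t)
d^2K/dt^2 = (-36*t^2*e^(6*t) + e^(12*t) - 2*e^(6*t) + 1)/(t^2*e^(12*t) - 2*t^2*e^(6*t) + t^2)
d^3K/dt^3 = (216*t^3*e^(12*t) + 216*t^3*e^(6*t) - 2*e^(18*t) + 6*e^(12*t) - 6*e^(6*t) + 2)/(t^3*e^(18*t) - 3*t^3*e^(12*t) + 3*t^3*e^(6*t) - t^3)

κ_4 = d^4K/dt^4 |_{t=0} = -54/5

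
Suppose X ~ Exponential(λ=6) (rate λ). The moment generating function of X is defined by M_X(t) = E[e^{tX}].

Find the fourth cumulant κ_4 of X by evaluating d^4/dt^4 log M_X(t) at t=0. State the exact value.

M_X(t) = 6/(6 - t)
K_X(t) = log M_X(t) = -log(6 - t) + log(6)
K′(t) = -1/(t - 6)
K′′(t) = 1/(t^2 - 12*t + 36)
K′′′(t) = -2/(t^3 - 18*t^2 + 108*t - 216)
K′′′′(t) = 6/(t^4 - 24*t^3 + 216*t^2 - 864*t + 1296)

κ_4 = K′′′′(0) = 1/216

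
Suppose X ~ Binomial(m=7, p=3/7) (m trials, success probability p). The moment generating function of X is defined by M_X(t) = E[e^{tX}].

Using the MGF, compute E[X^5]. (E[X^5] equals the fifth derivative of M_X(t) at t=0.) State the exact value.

E[X^5] = d^5M/dt^5 |_{t=0} = 2045163/2401

M_X(t) = (3*e^(t)/7 + 4/7)^7
dM/dt = 2187*e^(7*t)/117649 + 17496*e^(6*t)/117649 + 58320*e^(5*t)/117649 + 103680*e^(4*t)/117649 + 103680*e^(3*t)/117649 + 55296*e^(2*t)/117649 + 12288*e^(t)/117649
d^2M/dt^2 = 2187*e^(7*t)/16807 + 104976*e^(6*t)/117649 + 291600*e^(5*t)/117649 + 414720*e^(4*t)/117649 + 311040*e^(3*t)/117649 + 110592*e^(2*t)/117649 + 12288*e^(t)/117649
d^3M/dt^3 = 2187*e^(7*t)/2401 + 629856*e^(6*t)/117649 + 1458000*e^(5*t)/117649 + 1658880*e^(4*t)/117649 + 933120*e^(3*t)/117649 + 221184*e^(2*t)/117649 + 12288*e^(t)/117649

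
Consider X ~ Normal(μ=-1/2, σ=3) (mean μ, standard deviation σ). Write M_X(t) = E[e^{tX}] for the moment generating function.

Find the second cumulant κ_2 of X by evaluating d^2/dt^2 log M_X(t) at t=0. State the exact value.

κ_2 = d^2K/dt^2 |_{t=0} = 9

M_X(t) = e^(9*t^2/2 - t/2)
K_X(t) = log M_X(t) = 9*t^2/2 - t/2
dK/dt = 9*t - 1/2
d^2K/dt^2 = 9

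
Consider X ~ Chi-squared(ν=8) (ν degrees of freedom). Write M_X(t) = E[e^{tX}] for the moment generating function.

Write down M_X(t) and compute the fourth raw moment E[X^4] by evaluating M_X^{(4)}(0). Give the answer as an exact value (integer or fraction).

M_X(t) = (1 - 2*t)^(-4)
M′(t) = -8/(32*t^5 - 80*t^4 + 80*t^3 - 40*t^2 + 10*t - 1)
M′′(t) = 80/(64*t^6 - 192*t^5 + 240*t^4 - 160*t^3 + 60*t^2 - 12*t + 1)
M′′′(t) = -960/(128*t^7 - 448*t^6 + 672*t^5 - 560*t^4 + 280*t^3 - 84*t^2 + 14*t - 1)
M′′′′(t) = 13440/(256*t^8 - 1024*t^7 + 1792*t^6 - 1792*t^5 + 1120*t^4 - 448*t^3 + 112*t^2 - 16*t + 1)

E[X^4] = M′′′′(0) = 13440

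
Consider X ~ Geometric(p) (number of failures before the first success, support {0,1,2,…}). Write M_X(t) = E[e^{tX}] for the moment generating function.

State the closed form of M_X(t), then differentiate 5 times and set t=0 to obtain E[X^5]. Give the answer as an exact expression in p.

M_X(t) = p/(-(1 - p)*e^(t) + 1)

E[X^5] = D^5[M](0) = -1 + 31/p - 180/p^2 + 390/p^3 - 360/p^4 + 120/p^5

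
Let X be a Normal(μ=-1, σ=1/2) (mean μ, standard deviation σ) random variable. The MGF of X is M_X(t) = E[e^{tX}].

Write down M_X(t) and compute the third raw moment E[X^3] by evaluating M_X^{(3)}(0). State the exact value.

E[X^3] = D^3[M](0) = -7/4

M_X(t) = e^(t^2/8 - t)
D^3[M](t) = (t^3*e^(t^2/8) - 12*t^2*e^(t^2/8) + 60*t*e^(t^2/8) - 112*e^(t^2/8))*e^(-t)/64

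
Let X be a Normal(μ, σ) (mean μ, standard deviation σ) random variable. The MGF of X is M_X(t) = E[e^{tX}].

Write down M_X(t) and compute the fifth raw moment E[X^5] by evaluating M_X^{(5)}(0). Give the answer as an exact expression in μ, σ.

M_X(t) = e^(μ*t + σ^2*t^2/2)

E[X^5] = D^5[M](0) = μ*(μ^4 + 10*μ^2*σ^2 + 15*σ^4)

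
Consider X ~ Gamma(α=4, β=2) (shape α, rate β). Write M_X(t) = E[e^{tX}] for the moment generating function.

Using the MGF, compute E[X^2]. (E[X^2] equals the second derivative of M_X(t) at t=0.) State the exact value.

E[X^2] = M′′(0) = 5

M_X(t) = 16/(2 - t)^4
M′(t) = -64/(t^5 - 10*t^4 + 40*t^3 - 80*t^2 + 80*t - 32)
M′′(t) = 320/(t^6 - 12*t^5 + 60*t^4 - 160*t^3 + 240*t^2 - 192*t + 64)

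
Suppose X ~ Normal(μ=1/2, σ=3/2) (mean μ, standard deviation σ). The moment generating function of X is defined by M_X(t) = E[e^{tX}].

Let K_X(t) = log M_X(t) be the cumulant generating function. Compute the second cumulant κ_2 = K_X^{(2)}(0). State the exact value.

M_X(t) = e^(9*t^2/8 + t/2)
K_X(t) = log M_X(t) = 9*t^2/8 + t/2
dK/dt = 9*t/4 + 1/2
d^2K/dt^2 = 9/4

κ_2 = d^2K/dt^2 |_{t=0} = 9/4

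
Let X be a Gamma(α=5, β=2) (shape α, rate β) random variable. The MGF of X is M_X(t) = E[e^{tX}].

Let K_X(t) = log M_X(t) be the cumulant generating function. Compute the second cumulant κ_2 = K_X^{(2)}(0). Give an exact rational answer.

M_X(t) = 32/(2 - t)^5
K_X(t) = log M_X(t) = -5*log(2 - t) + 5*log(2)
D^2[K](t) = 5/(t^2 - 4*t + 4)

κ_2 = D^2[K](0) = 5/4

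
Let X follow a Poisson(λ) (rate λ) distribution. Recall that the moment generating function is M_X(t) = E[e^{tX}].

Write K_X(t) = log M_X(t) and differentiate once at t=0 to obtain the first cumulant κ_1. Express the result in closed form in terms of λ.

M_X(t) = e^(λ*(e^(t) - 1))
K_X(t) = log M_X(t) = λ*(e^(t) - 1)
K^(1)(t) = λ*e^(t)

κ_1 = K^(1)(0) = λ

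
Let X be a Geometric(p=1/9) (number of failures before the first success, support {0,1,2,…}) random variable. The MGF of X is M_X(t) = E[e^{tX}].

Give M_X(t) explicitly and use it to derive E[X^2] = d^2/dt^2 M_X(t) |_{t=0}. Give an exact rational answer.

E[X^2] = d^2M/dt^2 |_{t=0} = 136

M_X(t) = 1/(9*(1 - 8*e^(t)/9))
dM/dt = 8*e^(t)/(64*e^(2*t) - 144*e^(t) + 81)
d^2M/dt^2 = (-64*e^(2*t) - 72*e^(t))/(512*e^(3*t) - 1728*e^(2*t) + 1944*e^(t) - 729)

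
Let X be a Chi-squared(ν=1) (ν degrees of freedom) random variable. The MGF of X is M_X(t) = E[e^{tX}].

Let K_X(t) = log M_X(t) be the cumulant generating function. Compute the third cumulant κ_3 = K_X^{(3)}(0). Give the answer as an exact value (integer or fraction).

M_X(t) = 1/√(1 - 2*t)
K_X(t) = log M_X(t) = -log(1 - 2*t)/2
D^3[K](t) = -8/(8*t^3 - 12*t^2 + 6*t - 1)

κ_3 = D^3[K](0) = 8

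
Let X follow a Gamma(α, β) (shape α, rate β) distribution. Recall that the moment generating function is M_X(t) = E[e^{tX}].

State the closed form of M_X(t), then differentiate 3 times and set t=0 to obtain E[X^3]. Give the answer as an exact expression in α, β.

E[X^3] = M′′′(0) = α*(α^2 + 3*α + 2)/β^3

M_X(t) = (β/(β - t))^α
M′(t) = -α*β^α*(1/(β - t))^α/(-β + t)
M′′(t) = (α^2*β^α*(1/(β - t))^α + α*β^α*(1/(β - t))^α)/(β^2 - 2*β*t + t^2)
M′′′(t) = (-α^3*β^α*(1/(β - t))^α - 3*α^2*β^α*(1/(β - t))^α - 2*α*β^α*(1/(β - t))^α)/(-β^3 + 3*β^2*t - 3*β*t^2 + t^3)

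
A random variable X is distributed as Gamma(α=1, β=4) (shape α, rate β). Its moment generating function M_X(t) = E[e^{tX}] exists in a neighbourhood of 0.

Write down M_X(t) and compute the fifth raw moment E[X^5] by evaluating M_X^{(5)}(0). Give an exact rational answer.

M_X(t) = 4/(4 - t)
M′(t) = 4/(t^2 - 8*t + 16)
M′′(t) = -8/(t^3 - 12*t^2 + 48*t - 64)
M′′′(t) = 24/(t^4 - 16*t^3 + 96*t^2 - 256*t + 256)
M′′′′(t) = -96/(t^5 - 20*t^4 + 160*t^3 - 640*t^2 + 1280*t - 1024)
M′′′′′(t) = 480/(t^6 - 24*t^5 + 240*t^4 - 1280*t^3 + 3840*t^2 - 6144*t + 4096)

E[X^5] = M′′′′′(0) = 15/128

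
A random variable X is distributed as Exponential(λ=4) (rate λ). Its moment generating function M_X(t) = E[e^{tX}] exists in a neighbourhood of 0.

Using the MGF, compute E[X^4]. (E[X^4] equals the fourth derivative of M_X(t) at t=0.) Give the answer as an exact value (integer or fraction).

M_X(t) = 4/(4 - t)
D^4[M](t) = -96/(t^5 - 20*t^4 + 160*t^3 - 640*t^2 + 1280*t - 1024)

E[X^4] = D^4[M](0) = 3/32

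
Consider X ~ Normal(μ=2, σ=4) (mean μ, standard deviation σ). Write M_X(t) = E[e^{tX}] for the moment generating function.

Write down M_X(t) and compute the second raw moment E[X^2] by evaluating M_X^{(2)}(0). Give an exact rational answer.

E[X^2] = M^(2)(0) = 20

M_X(t) = e^(8*t^2 + 2*t)
M^(2)(t) = 256*t^2*e^(2*t)*e^(8*t^2) + 64*t*e^(2*t)*e^(8*t^2) + 20*e^(2*t)*e^(8*t^2)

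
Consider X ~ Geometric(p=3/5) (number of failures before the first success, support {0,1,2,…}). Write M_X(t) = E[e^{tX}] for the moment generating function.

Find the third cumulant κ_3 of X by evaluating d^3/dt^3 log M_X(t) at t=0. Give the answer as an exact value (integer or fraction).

κ_3 = K′′′(0) = 70/27

M_X(t) = 3/(5*(1 - 2*e^(t)/5))
K_X(t) = log M_X(t) = -log(1 - 2*e^(t)/5) - log(5) + log(3)
K′(t) = -2*e^(t)/(2*e^(t) - 5)
K′′(t) = 10*e^(t)/(4*e^(2*t) - 20*e^(t) + 25)
K′′′(t) = (-20*e^(2*t) - 50*e^(t))/(8*e^(3*t) - 60*e^(2*t) + 150*e^(t) - 125)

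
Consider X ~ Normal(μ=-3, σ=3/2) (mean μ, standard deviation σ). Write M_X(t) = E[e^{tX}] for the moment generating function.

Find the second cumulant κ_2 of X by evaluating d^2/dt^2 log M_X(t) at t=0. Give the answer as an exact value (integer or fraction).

M_X(t) = e^(9*t^2/8 - 3*t)
K_X(t) = log M_X(t) = 9*t^2/8 - 3*t
K′(t) = 9*t/4 - 3
K′′(t) = 9/4

κ_2 = K′′(0) = 9/4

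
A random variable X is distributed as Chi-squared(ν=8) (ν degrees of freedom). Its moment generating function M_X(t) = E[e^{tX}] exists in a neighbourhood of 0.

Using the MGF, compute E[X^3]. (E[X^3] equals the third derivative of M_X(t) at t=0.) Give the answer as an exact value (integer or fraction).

M_X(t) = (1 - 2*t)^(-4)
D^3[M](t) = -960/(128*t^7 - 448*t^6 + 672*t^5 - 560*t^4 + 280*t^3 - 84*t^2 + 14*t - 1)

E[X^3] = D^3[M](0) = 960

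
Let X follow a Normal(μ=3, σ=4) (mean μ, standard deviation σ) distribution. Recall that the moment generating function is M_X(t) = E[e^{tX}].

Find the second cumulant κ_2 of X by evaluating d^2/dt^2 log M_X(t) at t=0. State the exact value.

M_X(t) = e^(8*t^2 + 3*t)
K_X(t) = log M_X(t) = 8*t^2 + 3*t
K^(2)(t) = 16

κ_2 = K^(2)(0) = 16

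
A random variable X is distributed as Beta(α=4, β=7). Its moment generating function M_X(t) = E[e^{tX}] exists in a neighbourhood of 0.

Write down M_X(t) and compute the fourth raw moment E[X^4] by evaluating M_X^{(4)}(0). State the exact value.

M_X(t) = ₁F₁(4; 11; t)
D^4[M](t) = 5*₁F₁(8; 15; t)/143

E[X^4] = D^4[M](0) = 5/143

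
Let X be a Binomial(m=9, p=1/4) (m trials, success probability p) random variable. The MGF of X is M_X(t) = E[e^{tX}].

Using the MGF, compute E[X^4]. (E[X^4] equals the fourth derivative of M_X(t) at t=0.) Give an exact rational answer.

M_X(t) = (e^(t)/4 + 3/4)^9

E[X^4] = M^(4)(0) = 1485/16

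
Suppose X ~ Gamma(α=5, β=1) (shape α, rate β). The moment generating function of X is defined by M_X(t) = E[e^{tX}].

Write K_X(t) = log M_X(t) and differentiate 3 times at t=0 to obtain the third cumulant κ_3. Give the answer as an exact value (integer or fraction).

κ_3 = D^3[K](0) = 10

M_X(t) = (1 - t)^(-5)
K_X(t) = log M_X(t) = -5*log(1 - t)
D^3[K](t) = -10/(t^3 - 3*t^2 + 3*t - 1)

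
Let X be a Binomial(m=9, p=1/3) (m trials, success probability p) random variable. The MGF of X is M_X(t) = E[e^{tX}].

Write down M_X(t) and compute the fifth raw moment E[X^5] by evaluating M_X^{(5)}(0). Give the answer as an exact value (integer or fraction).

M_X(t) = (e^(t)/3 + 2/3)^9

E[X^5] = D^5[M](0) = 9227/9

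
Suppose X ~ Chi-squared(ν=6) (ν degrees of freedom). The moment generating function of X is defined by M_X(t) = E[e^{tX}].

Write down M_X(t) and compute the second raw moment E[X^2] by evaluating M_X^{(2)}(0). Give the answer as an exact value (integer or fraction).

M_X(t) = (1 - 2*t)^(-3)
D^2[M](t) = -48/(32*t^5 - 80*t^4 + 80*t^3 - 40*t^2 + 10*t - 1)

E[X^2] = D^2[M](0) = 48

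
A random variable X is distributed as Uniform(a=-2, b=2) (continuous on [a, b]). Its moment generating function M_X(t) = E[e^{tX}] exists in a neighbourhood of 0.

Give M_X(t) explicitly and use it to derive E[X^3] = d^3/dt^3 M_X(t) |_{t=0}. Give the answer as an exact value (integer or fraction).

M_X(t) = (e^(2*t) - e^(-2*t))/(4*t)
M^(3)(t) = (4*t^3*e^(4*t) + 4*t^3 - 6*t^2*e^(4*t) + 6*t^2 + 6*t*e^(4*t) + 6*t - 3*e^(4*t) + 3)*e^(-2*t)/(2*t^4)

E[X^3] = M^(3)(0) = 0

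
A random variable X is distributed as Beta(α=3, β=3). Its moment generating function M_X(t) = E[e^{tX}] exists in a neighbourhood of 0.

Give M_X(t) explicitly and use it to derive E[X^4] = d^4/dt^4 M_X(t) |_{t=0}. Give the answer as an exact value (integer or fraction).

M_X(t) = ₁F₁(3; 6; t)
M^(4)(t) = 5*₁F₁(7; 10; t)/42

E[X^4] = M^(4)(0) = 5/42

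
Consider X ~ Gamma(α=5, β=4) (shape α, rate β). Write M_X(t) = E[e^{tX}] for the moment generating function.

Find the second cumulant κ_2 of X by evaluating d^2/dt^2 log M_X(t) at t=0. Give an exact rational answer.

M_X(t) = 1024/(4 - t)^5
K_X(t) = log M_X(t) = -5*log(4 - t) + 10*log(2)
K^(2)(t) = 5/(t^2 - 8*t + 16)

κ_2 = K^(2)(0) = 5/16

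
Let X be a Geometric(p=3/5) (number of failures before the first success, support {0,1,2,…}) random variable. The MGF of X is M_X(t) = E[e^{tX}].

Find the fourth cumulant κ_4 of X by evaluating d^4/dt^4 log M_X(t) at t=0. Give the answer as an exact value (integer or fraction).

M_X(t) = 3/(5*(1 - 2*e^(t)/5))
K_X(t) = log M_X(t) = -log(1 - 2*e^(t)/5) - log(5) + log(3)
K^(4)(t) = (40*e^(3*t) + 400*e^(2*t) + 250*e^(t))/(16*e^(4*t) - 160*e^(3*t) + 600*e^(2*t) - 1000*e^(t) + 625)

κ_4 = K^(4)(0) = 230/27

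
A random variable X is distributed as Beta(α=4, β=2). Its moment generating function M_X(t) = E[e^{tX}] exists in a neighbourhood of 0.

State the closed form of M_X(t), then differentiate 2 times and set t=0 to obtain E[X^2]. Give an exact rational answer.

M_X(t) = ₁F₁(4; 6; t)
M′(t) = 2*₁F₁(5; 7; t)/3
M′′(t) = 10*₁F₁(6; 8; t)/21

E[X^2] = M′′(0) = 10/21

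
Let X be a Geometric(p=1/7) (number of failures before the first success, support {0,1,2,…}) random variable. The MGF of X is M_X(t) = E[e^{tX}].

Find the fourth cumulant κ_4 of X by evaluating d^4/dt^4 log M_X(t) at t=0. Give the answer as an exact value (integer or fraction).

κ_4 = D^4[K](0) = 10626

M_X(t) = 1/(7*(1 - 6*e^(t)/7))
K_X(t) = log M_X(t) = -log(1 - 6*e^(t)/7) - log(7)
D^4[K](t) = (1512*e^(3*t) + 7056*e^(2*t) + 2058*e^(t))/(1296*e^(4*t) - 6048*e^(3*t) + 10584*e^(2*t) - 8232*e^(t) + 2401)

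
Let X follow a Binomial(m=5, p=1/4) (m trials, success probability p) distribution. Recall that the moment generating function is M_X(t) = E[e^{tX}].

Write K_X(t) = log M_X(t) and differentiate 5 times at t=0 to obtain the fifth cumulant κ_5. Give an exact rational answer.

M_X(t) = (e^(t)/4 + 3/4)^5
K_X(t) = log M_X(t) = 5*log(e^(t)/4 + 3/4)
dK/dt = 5*e^(t)/(e^(t) + 3)
d^2K/dt^2 = 15*e^(t)/(e^(2*t) + 6*e^(t) + 9)
d^3K/dt^3 = (-15*e^(2*t) + 45*e^(t))/(e^(3*t) + 9*e^(2*t) + 27*e^(t) + 27)
d^4K/dt^4 = (15*e^(3*t) - 180*e^(2*t) + 135*e^(t))/(e^(4*t) + 12*e^(3*t) + 54*e^(2*t) + 108*e^(t) + 81)
d^5K/dt^5 = (-15*e^(4*t) + 495*e^(3*t) - 1485*e^(2*t) + 405*e^(t))/(e^(5*t) + 15*e^(4*t) + 90*e^(3*t) + 270*e^(2*t) + 405*e^(t) + 243)

κ_5 = d^5K/dt^5 |_{t=0} = -75/128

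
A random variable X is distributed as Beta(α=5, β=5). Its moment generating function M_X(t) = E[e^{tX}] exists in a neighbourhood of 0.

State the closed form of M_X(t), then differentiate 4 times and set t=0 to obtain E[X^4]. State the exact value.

M_X(t) = ₁F₁(5; 10; t)
D^4[M](t) = 14*₁F₁(9; 14; t)/143

E[X^4] = D^4[M](0) = 14/143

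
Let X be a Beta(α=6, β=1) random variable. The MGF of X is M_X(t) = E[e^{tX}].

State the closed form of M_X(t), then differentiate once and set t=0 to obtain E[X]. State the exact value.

M_X(t) = ₁F₁(6; 7; t)
M^(1)(t) = 6*₁F₁(7; 8; t)/7

E[X] = M^(1)(0) = 6/7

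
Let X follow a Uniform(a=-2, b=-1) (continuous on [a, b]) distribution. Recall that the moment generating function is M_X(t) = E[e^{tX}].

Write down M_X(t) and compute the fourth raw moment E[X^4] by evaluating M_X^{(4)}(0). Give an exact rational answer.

M_X(t) = (e^(-t) - e^(-2*t))/t
M^(4)(t) = (t^4*e^(t) - 16*t^4 + 4*t^3*e^(t) - 32*t^3 + 12*t^2*e^(t) - 48*t^2 + 24*t*e^(t) - 48*t + 24*e^(t) - 24)*e^(-2*t)/t^5

E[X^4] = M^(4)(0) = 31/5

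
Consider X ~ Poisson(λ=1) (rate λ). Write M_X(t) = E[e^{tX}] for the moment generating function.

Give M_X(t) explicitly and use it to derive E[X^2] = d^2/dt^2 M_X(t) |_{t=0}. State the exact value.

E[X^2] = M′′(0) = 2

M_X(t) = e^(e^(t) - 1)
M′(t) = e^(-1)*e^(t)*e^(e^(t))
M′′(t) = (e^(2*t)*e^(e^(t)) + e^(t)*e^(e^(t)))*e^(-1)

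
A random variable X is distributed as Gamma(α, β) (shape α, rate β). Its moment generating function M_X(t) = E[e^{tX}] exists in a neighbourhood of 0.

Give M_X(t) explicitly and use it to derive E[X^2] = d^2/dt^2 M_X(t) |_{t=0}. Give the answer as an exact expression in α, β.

E[X^2] = M′′(0) = α*(α + 1)/β^2

M_X(t) = (β/(β - t))^α
M′(t) = -α*β^α*(1/(β - t))^α/(-β + t)
M′′(t) = (α^2*β^α*(1/(β - t))^α + α*β^α*(1/(β - t))^α)/(β^2 - 2*β*t + t^2)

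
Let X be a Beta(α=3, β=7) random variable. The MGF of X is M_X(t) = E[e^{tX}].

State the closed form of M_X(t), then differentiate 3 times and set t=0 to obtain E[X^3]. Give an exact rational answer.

M_X(t) = ₁F₁(3; 10; t)
D^3[M](t) = ₁F₁(6; 13; t)/22

E[X^3] = D^3[M](0) = 1/22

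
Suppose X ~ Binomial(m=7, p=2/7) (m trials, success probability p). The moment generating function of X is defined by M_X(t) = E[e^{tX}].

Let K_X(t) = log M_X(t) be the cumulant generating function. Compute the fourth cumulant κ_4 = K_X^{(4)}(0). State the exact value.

M_X(t) = (2*e^(t)/7 + 5/7)^7
K_X(t) = log M_X(t) = 7*log(2*e^(t)/7 + 5/7)
K^(4)(t) = (280*e^(3*t) - 2800*e^(2*t) + 1750*e^(t))/(16*e^(4*t) + 160*e^(3*t) + 600*e^(2*t) + 1000*e^(t) + 625)

κ_4 = K^(4)(0) = -110/343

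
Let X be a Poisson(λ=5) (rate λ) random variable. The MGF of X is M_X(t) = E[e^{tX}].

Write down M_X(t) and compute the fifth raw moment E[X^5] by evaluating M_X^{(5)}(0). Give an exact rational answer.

M_X(t) = e^(5*e^(t) - 5)
dM/dt = 5*e^(-5)*e^(t)*e^(5*e^(t))
d^2M/dt^2 = (25*e^(2*t)*e^(5*e^(t)) + 5*e^(t)*e^(5*e^(t)))*e^(-5)
d^3M/dt^3 = (125*e^(3*t)*e^(5*e^(t)) + 75*e^(2*t)*e^(5*e^(t)) + 5*e^(t)*e^(5*e^(t)))*e^(-5)
d^4M/dt^4 = (625*e^(4*t)*e^(5*e^(t)) + 750*e^(3*t)*e^(5*e^(t)) + 175*e^(2*t)*e^(5*e^(t)) + 5*e^(t)*e^(5*e^(t)))*e^(-5)
d^5M/dt^5 = (3125*e^(5*t)*e^(5*e^(t)) + 6250*e^(4*t)*e^(5*e^(t)) + 3125*e^(3*t)*e^(5*e^(t)) + 375*e^(2*t)*e^(5*e^(t)) + 5*e^(t)*e^(5*e^(t)))*e^(-5)

E[X^5] = d^5M/dt^5 |_{t=0} = 12880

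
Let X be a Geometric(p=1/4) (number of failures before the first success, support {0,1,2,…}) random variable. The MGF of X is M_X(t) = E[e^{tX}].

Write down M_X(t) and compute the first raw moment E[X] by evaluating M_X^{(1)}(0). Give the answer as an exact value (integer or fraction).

E[X] = M^(1)(0) = 3

M_X(t) = 1/(4*(1 - 3*e^(t)/4))
M^(1)(t) = 3*e^(t)/(9*e^(2*t) - 24*e^(t) + 16)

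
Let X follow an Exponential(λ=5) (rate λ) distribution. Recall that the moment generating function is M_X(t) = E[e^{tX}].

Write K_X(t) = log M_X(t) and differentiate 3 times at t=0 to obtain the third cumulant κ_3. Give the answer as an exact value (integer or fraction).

M_X(t) = 5/(5 - t)
K_X(t) = log M_X(t) = -log(5 - t) + log(5)
K′(t) = -1/(t - 5)
K′′(t) = 1/(t^2 - 10*t + 25)
K′′′(t) = -2/(t^3 - 15*t^2 + 75*t - 125)

κ_3 = K′′′(0) = 2/125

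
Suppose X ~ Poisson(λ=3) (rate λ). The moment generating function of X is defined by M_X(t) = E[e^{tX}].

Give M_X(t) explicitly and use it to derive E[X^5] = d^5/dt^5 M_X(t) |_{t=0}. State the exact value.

E[X^5] = M′′′′′(0) = 1866

M_X(t) = e^(3*e^(t) - 3)
M′(t) = 3*e^(-3)*e^(t)*e^(3*e^(t))
M′′(t) = (9*e^(2*t)*e^(3*e^(t)) + 3*e^(t)*e^(3*e^(t)))*e^(-3)
M′′′(t) = (27*e^(3*t)*e^(3*e^(t)) + 27*e^(2*t)*e^(3*e^(t)) + 3*e^(t)*e^(3*e^(t)))*e^(-3)
M′′′′(t) = (81*e^(4*t)*e^(3*e^(t)) + 162*e^(3*t)*e^(3*e^(t)) + 63*e^(2*t)*e^(3*e^(t)) + 3*e^(t)*e^(3*e^(t)))*e^(-3)
M′′′′′(t) = (243*e^(5*t)*e^(3*e^(t)) + 810*e^(4*t)*e^(3*e^(t)) + 675*e^(3*t)*e^(3*e^(t)) + 135*e^(2*t)*e^(3*e^(t)) + 3*e^(t)*e^(3*e^(t)))*e^(-3)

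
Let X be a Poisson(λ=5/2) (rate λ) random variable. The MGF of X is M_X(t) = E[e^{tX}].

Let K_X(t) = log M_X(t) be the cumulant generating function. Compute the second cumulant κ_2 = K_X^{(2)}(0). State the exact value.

M_X(t) = e^(5*e^(t)/2 - 5/2)
K_X(t) = log M_X(t) = 5*e^(t)/2 - 5/2
D^2[K](t) = 5*e^(t)/2

κ_2 = D^2[K](0) = 5/2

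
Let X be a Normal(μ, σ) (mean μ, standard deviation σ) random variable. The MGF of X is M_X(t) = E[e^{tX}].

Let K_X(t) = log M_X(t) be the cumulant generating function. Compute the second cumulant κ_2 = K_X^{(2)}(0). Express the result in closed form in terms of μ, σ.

M_X(t) = e^(μ*t + σ^2*t^2/2)
K_X(t) = log M_X(t) = μ*t + σ^2*t^2/2
K′(t) = μ + σ^2*t
K′′(t) = σ^2

κ_2 = K′′(0) = σ^2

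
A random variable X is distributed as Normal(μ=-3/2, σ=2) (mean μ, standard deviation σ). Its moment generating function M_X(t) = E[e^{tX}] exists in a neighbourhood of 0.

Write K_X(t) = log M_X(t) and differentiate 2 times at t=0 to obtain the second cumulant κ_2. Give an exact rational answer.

M_X(t) = e^(2*t^2 - 3*t/2)
K_X(t) = log M_X(t) = 2*t^2 - 3*t/2
dK/dt = 4*t - 3/2
d^2K/dt^2 = 4

κ_2 = d^2K/dt^2 |_{t=0} = 4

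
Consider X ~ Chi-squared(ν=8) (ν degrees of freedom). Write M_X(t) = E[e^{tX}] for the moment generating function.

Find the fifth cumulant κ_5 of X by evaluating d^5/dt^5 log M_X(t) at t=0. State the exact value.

M_X(t) = (1 - 2*t)^(-4)
K_X(t) = log M_X(t) = -4*log(1 - 2*t)
D^5[K](t) = -3072/(32*t^5 - 80*t^4 + 80*t^3 - 40*t^2 + 10*t - 1)

κ_5 = D^5[K](0) = 3072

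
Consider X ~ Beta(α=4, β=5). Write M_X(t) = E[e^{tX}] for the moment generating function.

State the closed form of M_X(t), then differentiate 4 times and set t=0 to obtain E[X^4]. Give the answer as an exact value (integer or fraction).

E[X^4] = d^4M/dt^4 |_{t=0} = 7/99

M_X(t) = ₁F₁(4; 9; t)
dM/dt = 4*₁F₁(5; 10; t)/9
d^2M/dt^2 = 2*₁F₁(6; 11; t)/9
d^3M/dt^3 = 4*₁F₁(7; 12; t)/33
d^4M/dt^4 = 7*₁F₁(8; 13; t)/99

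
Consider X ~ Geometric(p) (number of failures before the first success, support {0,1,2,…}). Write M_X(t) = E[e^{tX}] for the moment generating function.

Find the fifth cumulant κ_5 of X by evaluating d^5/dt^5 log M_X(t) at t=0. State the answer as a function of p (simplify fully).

κ_5 = D^5[K](0) = (p^4 - 15*p^3 + 50*p^2 - 60*p + 24)/p^5

M_X(t) = p/(-(1 - p)*e^(t) + 1)
K_X(t) = log M_X(t) = log(p) - log(-(1 - p)*e^(t) + 1)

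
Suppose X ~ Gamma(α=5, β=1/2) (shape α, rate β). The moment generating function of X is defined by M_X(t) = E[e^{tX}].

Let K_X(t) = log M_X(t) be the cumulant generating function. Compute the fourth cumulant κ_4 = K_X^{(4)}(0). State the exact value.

κ_4 = K^(4)(0) = 480

M_X(t) = 1/(32*(1/2 - t)^5)
K_X(t) = log M_X(t) = -5*log(1/2 - t) - 5*log(2)
K^(4)(t) = 480/(16*t^4 - 32*t^3 + 24*t^2 - 8*t + 1)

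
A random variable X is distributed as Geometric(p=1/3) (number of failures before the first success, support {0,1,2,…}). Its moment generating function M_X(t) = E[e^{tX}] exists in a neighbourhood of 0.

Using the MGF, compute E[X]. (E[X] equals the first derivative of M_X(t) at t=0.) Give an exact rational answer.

M_X(t) = 1/(3*(1 - 2*e^(t)/3))
M′(t) = 2*e^(t)/(4*e^(2*t) - 12*e^(t) + 9)

E[X] = M′(0) = 2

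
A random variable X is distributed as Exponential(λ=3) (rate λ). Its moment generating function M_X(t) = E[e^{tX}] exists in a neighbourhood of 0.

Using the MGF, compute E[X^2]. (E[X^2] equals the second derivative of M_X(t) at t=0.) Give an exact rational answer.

M_X(t) = 3/(3 - t)
dM/dt = 3/(t^2 - 6*t + 9)
d^2M/dt^2 = -6/(t^3 - 9*t^2 + 27*t - 27)

E[X^2] = d^2M/dt^2 |_{t=0} = 2/9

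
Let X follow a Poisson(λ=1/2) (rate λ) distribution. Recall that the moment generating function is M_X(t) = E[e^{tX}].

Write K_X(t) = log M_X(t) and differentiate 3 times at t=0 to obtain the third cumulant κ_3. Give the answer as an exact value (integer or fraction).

κ_3 = K^(3)(0) = 1/2

M_X(t) = e^(e^(t)/2 - 1/2)
K_X(t) = log M_X(t) = e^(t)/2 - 1/2
K^(3)(t) = e^(t)/2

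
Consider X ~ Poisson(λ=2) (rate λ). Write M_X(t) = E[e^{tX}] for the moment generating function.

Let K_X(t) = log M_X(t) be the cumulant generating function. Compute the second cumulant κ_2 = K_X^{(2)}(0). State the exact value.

κ_2 = d^2K/dt^2 |_{t=0} = 2

M_X(t) = e^(2*e^(t) - 2)
K_X(t) = log M_X(t) = 2*e^(t) - 2
dK/dt = 2*e^(t)
d^2K/dt^2 = 2*e^(t)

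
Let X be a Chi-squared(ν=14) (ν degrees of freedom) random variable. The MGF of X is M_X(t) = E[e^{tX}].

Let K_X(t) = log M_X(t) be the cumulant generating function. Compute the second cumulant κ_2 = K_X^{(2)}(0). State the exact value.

M_X(t) = (1 - 2*t)^(-7)
K_X(t) = log M_X(t) = -7*log(1 - 2*t)
dK/dt = -14/(2*t - 1)
d^2K/dt^2 = 28/(4*t^2 - 4*t + 1)

κ_2 = d^2K/dt^2 |_{t=0} = 28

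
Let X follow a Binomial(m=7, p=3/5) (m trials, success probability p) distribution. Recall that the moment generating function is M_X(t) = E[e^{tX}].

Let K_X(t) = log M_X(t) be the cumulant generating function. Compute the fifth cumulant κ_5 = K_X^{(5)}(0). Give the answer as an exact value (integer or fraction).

M_X(t) = (3*e^(t)/5 + 2/5)^7
K_X(t) = log M_X(t) = 7*log(3*e^(t)/5 + 2/5)
dK/dt = 21*e^(t)/(3*e^(t) + 2)
d^2K/dt^2 = 42*e^(t)/(9*e^(2*t) + 12*e^(t) + 4)
d^3K/dt^3 = (-126*e^(2*t) + 84*e^(t))/(27*e^(3*t) + 54*e^(2*t) + 36*e^(t) + 8)
d^4K/dt^4 = (378*e^(3*t) - 1008*e^(2*t) + 168*e^(t))/(81*e^(4*t) + 216*e^(3*t) + 216*e^(2*t) + 96*e^(t) + 16)
d^5K/dt^5 = (-1134*e^(4*t) + 8316*e^(3*t) - 5544*e^(2*t) + 336*e^(t))/(243*e^(5*t) + 810*e^(4*t) + 1080*e^(3*t) + 720*e^(2*t) + 240*e^(t) + 32)

κ_5 = d^5K/dt^5 |_{t=0} = 1974/3125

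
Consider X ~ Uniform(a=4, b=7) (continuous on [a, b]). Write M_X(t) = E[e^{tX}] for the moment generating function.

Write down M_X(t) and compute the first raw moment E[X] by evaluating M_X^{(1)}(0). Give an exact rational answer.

M_X(t) = (e^(7*t) - e^(4*t))/(3*t)
M′(t) = (7*t*e^(7*t) - 4*t*e^(4*t) - e^(7*t) + e^(4*t))/(3*t^2)

E[X] = M′(0) = 11/2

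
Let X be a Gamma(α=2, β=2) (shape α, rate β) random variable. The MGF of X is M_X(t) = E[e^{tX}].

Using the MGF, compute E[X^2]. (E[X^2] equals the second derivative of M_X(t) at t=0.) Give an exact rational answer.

E[X^2] = d^2M/dt^2 |_{t=0} = 3/2

M_X(t) = 4/(2 - t)^2
dM/dt = -8/(t^3 - 6*t^2 + 12*t - 8)
d^2M/dt^2 = 24/(t^4 - 8*t^3 + 24*t^2 - 32*t + 16)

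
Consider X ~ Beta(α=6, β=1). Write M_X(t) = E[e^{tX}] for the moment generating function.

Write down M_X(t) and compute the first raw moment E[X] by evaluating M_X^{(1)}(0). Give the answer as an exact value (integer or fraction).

E[X] = M′(0) = 6/7

M_X(t) = ₁F₁(6; 7; t)
M′(t) = 6*₁F₁(7; 8; t)/7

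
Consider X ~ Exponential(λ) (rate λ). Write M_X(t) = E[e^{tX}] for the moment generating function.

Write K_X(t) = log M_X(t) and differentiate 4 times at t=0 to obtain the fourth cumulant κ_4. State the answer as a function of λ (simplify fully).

κ_4 = d^4K/dt^4 |_{t=0} = 6/λ^4

M_X(t) = λ/(λ - t)
K_X(t) = log M_X(t) = log(λ) - log(λ - t)
dK/dt = -1/(-λ + t)
d^2K/dt^2 = 1/(λ^2 - 2*λ*t + t^2)
d^3K/dt^3 = -2/(-λ^3 + 3*λ^2*t - 3*λ*t^2 + t^3)
d^4K/dt^4 = 6/(λ^4 - 4*λ^3*t + 6*λ^2*t^2 - 4*λ*t^3 + t^4)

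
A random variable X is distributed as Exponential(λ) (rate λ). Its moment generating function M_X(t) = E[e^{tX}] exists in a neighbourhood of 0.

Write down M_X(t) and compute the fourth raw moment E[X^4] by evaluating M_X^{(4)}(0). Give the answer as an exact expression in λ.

M_X(t) = λ/(λ - t)
M′(t) = λ/(λ^2 - 2*λ*t + t^2)
M′′(t) = -2*λ/(-λ^3 + 3*λ^2*t - 3*λ*t^2 + t^3)
M′′′(t) = 6*λ/(λ^4 - 4*λ^3*t + 6*λ^2*t^2 - 4*λ*t^3 + t^4)
M′′′′(t) = -24*λ/(-λ^5 + 5*λ^4*t - 10*λ^3*t^2 + 10*λ^2*t^3 - 5*λ*t^4 + t^5)

E[X^4] = M′′′′(0) = 24/λ^4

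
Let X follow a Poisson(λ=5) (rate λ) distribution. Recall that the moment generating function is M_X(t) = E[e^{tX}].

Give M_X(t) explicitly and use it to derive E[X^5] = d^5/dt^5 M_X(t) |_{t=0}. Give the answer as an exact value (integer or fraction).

E[X^5] = M′′′′′(0) = 12880

M_X(t) = e^(5*e^(t) - 5)
M′(t) = 5*e^(-5)*e^(t)*e^(5*e^(t))
M′′(t) = (25*e^(2*t)*e^(5*e^(t)) + 5*e^(t)*e^(5*e^(t)))*e^(-5)
M′′′(t) = (125*e^(3*t)*e^(5*e^(t)) + 75*e^(2*t)*e^(5*e^(t)) + 5*e^(t)*e^(5*e^(t)))*e^(-5)
M′′′′(t) = (625*e^(4*t)*e^(5*e^(t)) + 750*e^(3*t)*e^(5*e^(t)) + 175*e^(2*t)*e^(5*e^(t)) + 5*e^(t)*e^(5*e^(t)))*e^(-5)
M′′′′′(t) = (3125*e^(5*t)*e^(5*e^(t)) + 6250*e^(4*t)*e^(5*e^(t)) + 3125*e^(3*t)*e^(5*e^(t)) + 375*e^(2*t)*e^(5*e^(t)) + 5*e^(t)*e^(5*e^(t)))*e^(-5)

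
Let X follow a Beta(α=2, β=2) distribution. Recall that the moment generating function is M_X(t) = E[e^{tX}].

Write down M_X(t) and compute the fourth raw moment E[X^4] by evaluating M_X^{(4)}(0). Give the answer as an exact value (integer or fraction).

E[X^4] = M^(4)(0) = 1/7

M_X(t) = ₁F₁(2; 4; t)
M^(4)(t) = ₁F₁(6; 8; t)/7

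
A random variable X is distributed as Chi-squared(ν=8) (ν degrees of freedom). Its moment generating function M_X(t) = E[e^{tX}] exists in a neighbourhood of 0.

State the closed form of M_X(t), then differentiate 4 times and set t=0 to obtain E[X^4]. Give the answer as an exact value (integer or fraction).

E[X^4] = D^4[M](0) = 13440

M_X(t) = (1 - 2*t)^(-4)
D^4[M](t) = 13440/(256*t^8 - 1024*t^7 + 1792*t^6 - 1792*t^5 + 1120*t^4 - 448*t^3 + 112*t^2 - 16*t + 1)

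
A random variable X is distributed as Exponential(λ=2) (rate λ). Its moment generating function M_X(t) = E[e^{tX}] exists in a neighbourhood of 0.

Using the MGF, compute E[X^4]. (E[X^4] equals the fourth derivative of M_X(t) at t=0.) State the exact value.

E[X^4] = D^4[M](0) = 3/2

M_X(t) = 2/(2 - t)
D^4[M](t) = -48/(t^5 - 10*t^4 + 40*t^3 - 80*t^2 + 80*t - 32)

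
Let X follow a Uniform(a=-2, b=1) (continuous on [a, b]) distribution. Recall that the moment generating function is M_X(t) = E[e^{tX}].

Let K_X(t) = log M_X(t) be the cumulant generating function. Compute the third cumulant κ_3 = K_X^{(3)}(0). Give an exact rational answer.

κ_3 = K^(3)(0) = 0

M_X(t) = (e^(t) - e^(-2*t))/(3*t)
K_X(t) = log M_X(t) = -log(t) + log(e^(t) - e^(-2*t)) - log(3)
K^(3)(t) = (27*t^3*e^(6*t) + 27*t^3*e^(3*t) - 2*e^(9*t) + 6*e^(6*t) - 6*e^(3*t) + 2)/(t^3*e^(9*t) - 3*t^3*e^(6*t) + 3*t^3*e^(3*t) - t^3)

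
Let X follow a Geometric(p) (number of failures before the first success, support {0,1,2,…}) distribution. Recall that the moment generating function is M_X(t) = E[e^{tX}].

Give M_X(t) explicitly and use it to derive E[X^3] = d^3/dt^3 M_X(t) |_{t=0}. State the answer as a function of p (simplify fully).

M_X(t) = p/(-(1 - p)*e^(t) + 1)
M′(t) = (-p^2*e^(t) + p*e^(t))/(p^2*e^(2*t) - 2*p*e^(2*t) + 2*p*e^(t) + e^(2*t) - 2*e^(t) + 1)

E[X^3] = M′′′(0) = -1 + 7/p - 12/p^2 + 6/p^3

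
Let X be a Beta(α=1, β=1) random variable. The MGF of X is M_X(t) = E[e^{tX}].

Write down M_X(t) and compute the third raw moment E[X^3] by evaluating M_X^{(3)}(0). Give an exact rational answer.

E[X^3] = M^(3)(0) = 1/4

M_X(t) = ₁F₁(1; 2; t)
M^(3)(t) = ₁F₁(4; 5; t)/4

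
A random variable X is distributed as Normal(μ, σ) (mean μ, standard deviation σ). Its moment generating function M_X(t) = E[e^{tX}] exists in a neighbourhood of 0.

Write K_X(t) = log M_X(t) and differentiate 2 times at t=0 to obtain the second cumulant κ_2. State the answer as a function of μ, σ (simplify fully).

M_X(t) = e^(μ*t + σ^2*t^2/2)
K_X(t) = log M_X(t) = μ*t + σ^2*t^2/2
dK/dt = μ + σ^2*t
d^2K/dt^2 = σ^2

κ_2 = d^2K/dt^2 |_{t=0} = σ^2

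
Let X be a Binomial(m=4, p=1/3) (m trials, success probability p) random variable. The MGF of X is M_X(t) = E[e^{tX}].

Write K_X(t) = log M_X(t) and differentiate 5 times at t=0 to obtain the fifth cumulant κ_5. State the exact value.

M_X(t) = (e^(t)/3 + 2/3)^4
K_X(t) = log M_X(t) = 4*log(e^(t)/3 + 2/3)
K^(5)(t) = (-8*e^(4*t) + 176*e^(3*t) - 352*e^(2*t) + 64*e^(t))/(e^(5*t) + 10*e^(4*t) + 40*e^(3*t) + 80*e^(2*t) + 80*e^(t) + 32)

κ_5 = K^(5)(0) = -40/81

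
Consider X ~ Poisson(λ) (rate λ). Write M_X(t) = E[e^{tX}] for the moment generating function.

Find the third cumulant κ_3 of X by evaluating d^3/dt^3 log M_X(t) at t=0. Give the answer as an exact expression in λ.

κ_3 = K′′′(0) = λ

M_X(t) = e^(λ*(e^(t) - 1))
K_X(t) = log M_X(t) = λ*(e^(t) - 1)
K′(t) = λ*e^(t)
K′′(t) = λ*e^(t)
K′′′(t) = λ*e^(t)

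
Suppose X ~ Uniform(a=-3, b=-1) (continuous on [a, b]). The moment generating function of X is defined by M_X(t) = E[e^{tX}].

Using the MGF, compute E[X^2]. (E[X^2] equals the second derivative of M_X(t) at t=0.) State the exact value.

E[X^2] = M^(2)(0) = 13/3

M_X(t) = (e^(-t) - e^(-3*t))/(2*t)
M^(2)(t) = (t^2*e^(2*t) - 9*t^2 + 2*t*e^(2*t) - 6*t + 2*e^(2*t) - 2)*e^(-3*t)/(2*t^3)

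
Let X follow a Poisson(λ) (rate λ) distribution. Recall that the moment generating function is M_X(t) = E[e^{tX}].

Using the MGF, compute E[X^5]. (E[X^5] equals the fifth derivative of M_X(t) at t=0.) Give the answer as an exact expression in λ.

E[X^5] = M′′′′′(0) = λ*(λ^4 + 10*λ^3 + 25*λ^2 + 15*λ + 1)

M_X(t) = e^(λ*(e^(t) - 1))
M′(t) = λ*e^(-λ)*e^(t)*e^(λ*e^(t))
M′′(t) = (λ^2*e^(2*t)*e^(λ*e^(t)) + λ*e^(t)*e^(λ*e^(t)))*e^(-λ)
M′′′(t) = (λ^3*e^(3*t)*e^(λ*e^(t)) + 3*λ^2*e^(2*t)*e^(λ*e^(t)) + λ*e^(t)*e^(λ*e^(t)))*e^(-λ)
M′′′′(t) = (λ^4*e^(4*t)*e^(λ*e^(t)) + 6*λ^3*e^(3*t)*e^(λ*e^(t)) + 7*λ^2*e^(2*t)*e^(λ*e^(t)) + λ*e^(t)*e^(λ*e^(t)))*e^(-λ)
M′′′′′(t) = (λ^5*e^(5*t)*e^(λ*e^(t)) + 10*λ^4*e^(4*t)*e^(λ*e^(t)) + 25*λ^3*e^(3*t)*e^(λ*e^(t)) + 15*λ^2*e^(2*t)*e^(λ*e^(t)) + λ*e^(t)*e^(λ*e^(t)))*e^(-λ)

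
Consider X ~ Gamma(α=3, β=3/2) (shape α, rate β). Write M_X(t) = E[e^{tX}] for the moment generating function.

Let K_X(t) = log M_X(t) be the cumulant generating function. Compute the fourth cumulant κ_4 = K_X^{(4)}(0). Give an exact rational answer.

κ_4 = D^4[K](0) = 32/9

M_X(t) = 27/(8*(3/2 - t)^3)
K_X(t) = log M_X(t) = -3*log(3/2 - t) - 3*log(2) + 3*log(3)
D^4[K](t) = 288/(16*t^4 - 96*t^3 + 216*t^2 - 216*t + 81)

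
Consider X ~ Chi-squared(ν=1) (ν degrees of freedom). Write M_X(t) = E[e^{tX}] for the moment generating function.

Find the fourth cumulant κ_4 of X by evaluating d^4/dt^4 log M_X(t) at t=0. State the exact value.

M_X(t) = 1/√(1 - 2*t)
K_X(t) = log M_X(t) = -log(1 - 2*t)/2
dK/dt = -1/(2*t - 1)
d^2K/dt^2 = 2/(4*t^2 - 4*t + 1)
d^3K/dt^3 = -8/(8*t^3 - 12*t^2 + 6*t - 1)
d^4K/dt^4 = 48/(16*t^4 - 32*t^3 + 24*t^2 - 8*t + 1)

κ_4 = d^4K/dt^4 |_{t=0} = 48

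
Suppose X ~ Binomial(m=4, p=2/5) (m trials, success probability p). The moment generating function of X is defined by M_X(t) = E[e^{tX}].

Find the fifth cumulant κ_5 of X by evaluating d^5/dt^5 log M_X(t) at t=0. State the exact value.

κ_5 = K^(5)(0) = -1128/3125

M_X(t) = (2*e^(t)/5 + 3/5)^4
K_X(t) = log M_X(t) = 4*log(2*e^(t)/5 + 3/5)
K^(5)(t) = (-192*e^(4*t) + 3168*e^(3*t) - 4752*e^(2*t) + 648*e^(t))/(32*e^(5*t) + 240*e^(4*t) + 720*e^(3*t) + 1080*e^(2*t) + 810*e^(t) + 243)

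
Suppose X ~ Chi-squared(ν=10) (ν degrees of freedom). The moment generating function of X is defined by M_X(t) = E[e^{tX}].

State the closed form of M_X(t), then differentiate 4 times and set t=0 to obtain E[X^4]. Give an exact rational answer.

E[X^4] = D^4[M](0) = 26880

M_X(t) = (1 - 2*t)^(-5)
D^4[M](t) = -26880/(512*t^9 - 2304*t^8 + 4608*t^7 - 5376*t^6 + 4032*t^5 - 2016*t^4 + 672*t^3 - 144*t^2 + 18*t - 1)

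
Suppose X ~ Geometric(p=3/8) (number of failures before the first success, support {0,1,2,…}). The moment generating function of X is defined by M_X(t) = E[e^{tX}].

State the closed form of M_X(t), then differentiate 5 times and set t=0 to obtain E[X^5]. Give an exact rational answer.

M_X(t) = 3/(8*(1 - 5*e^(t)/8))

E[X^5] = M^(5)(0) = 338135/81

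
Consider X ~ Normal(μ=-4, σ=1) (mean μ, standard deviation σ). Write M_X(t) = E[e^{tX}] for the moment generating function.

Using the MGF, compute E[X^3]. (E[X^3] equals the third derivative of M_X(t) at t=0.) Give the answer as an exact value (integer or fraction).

E[X^3] = M′′′(0) = -76

M_X(t) = e^(t^2/2 - 4*t)
M′(t) = t*e^(-4*t)*e^(t^2/2) - 4*e^(-4*t)*e^(t^2/2)
M′′(t) = (t^2*e^(t^2/2) - 8*t*e^(t^2/2) + 17*e^(t^2/2))*e^(-4*t)
M′′′(t) = (t^3*e^(t^2/2) - 12*t^2*e^(t^2/2) + 51*t*e^(t^2/2) - 76*e^(t^2/2))*e^(-4*t)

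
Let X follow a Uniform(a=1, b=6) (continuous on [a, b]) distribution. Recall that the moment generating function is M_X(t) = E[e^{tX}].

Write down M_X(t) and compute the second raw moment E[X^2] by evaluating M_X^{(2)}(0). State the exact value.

E[X^2] = D^2[M](0) = 43/3

M_X(t) = (e^(6*t) - e^(t))/(5*t)
D^2[M](t) = (36*t^2*e^(6*t) - t^2*e^(t) - 12*t*e^(6*t) + 2*t*e^(t) + 2*e^(6*t) - 2*e^(t))/(5*t^3)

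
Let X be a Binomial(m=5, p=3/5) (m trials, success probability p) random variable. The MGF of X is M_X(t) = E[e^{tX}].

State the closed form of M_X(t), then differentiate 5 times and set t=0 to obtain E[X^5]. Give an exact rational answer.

E[X^5] = M^(5)(0) = 374907/625

M_X(t) = (3*e^(t)/5 + 2/5)^5
M^(5)(t) = 243*e^(5*t) + 165888*e^(4*t)/625 + 52488*e^(3*t)/625 + 4608*e^(2*t)/625 + 48*e^(t)/625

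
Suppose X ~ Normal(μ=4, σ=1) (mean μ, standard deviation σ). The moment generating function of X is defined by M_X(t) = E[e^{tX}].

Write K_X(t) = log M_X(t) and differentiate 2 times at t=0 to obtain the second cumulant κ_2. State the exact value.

κ_2 = K^(2)(0) = 1

M_X(t) = e^(t^2/2 + 4*t)
K_X(t) = log M_X(t) = t^2/2 + 4*t
K^(2)(t) = 1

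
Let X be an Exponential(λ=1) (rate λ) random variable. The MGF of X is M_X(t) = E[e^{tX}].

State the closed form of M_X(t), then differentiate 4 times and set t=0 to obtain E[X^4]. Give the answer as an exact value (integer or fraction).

M_X(t) = 1/(1 - t)
D^4[M](t) = -24/(t^5 - 5*t^4 + 10*t^3 - 10*t^2 + 5*t - 1)

E[X^4] = D^4[M](0) = 24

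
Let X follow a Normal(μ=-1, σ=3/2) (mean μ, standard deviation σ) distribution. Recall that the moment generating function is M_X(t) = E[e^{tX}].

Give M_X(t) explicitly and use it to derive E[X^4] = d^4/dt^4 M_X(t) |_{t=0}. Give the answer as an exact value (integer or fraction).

E[X^4] = M^(4)(0) = 475/16

M_X(t) = e^(9*t^2/8 - t)
M^(4)(t) = (6561*t^4*e^(9*t^2/8) - 11664*t^3*e^(9*t^2/8) + 25272*t^2*e^(9*t^2/8) - 17856*t*e^(9*t^2/8) + 7600*e^(9*t^2/8))*e^(-t)/256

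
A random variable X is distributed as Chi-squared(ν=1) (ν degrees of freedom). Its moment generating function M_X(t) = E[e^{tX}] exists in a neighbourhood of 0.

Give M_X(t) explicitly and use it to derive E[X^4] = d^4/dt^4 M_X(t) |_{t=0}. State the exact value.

M_X(t) = 1/√(1 - 2*t)
M^(4)(t) = 105/(16*t^4*√(1 - 2*t) - 32*t^3*√(1 - 2*t) + 24*t^2*√(1 - 2*t) - 8*t*√(1 - 2*t) + √(1 - 2*t))

E[X^4] = M^(4)(0) = 105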